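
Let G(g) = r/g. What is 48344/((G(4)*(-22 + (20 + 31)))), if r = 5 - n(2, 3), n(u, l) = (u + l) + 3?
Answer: -193376/87 ≈ -2222.7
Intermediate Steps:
n(u, l) = 3 + l + u (n(u, l) = (l + u) + 3 = 3 + l + u)
r = -3 (r = 5 - (3 + 3 + 2) = 5 - 1*8 = 5 - 8 = -3)
G(g) = -3/g
48344/((G(4)*(-22 + (20 + 31)))) = 48344/(((-3/4)*(-22 + (20 + 31)))) = 48344/(((-3*1/4)*(-22 + 51))) = 48344/((-3/4*29)) = 48344/(-87/4) = 48344*(-4/87) = -193376/87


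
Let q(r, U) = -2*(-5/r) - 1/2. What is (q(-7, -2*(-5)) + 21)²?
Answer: 71289/196 ≈ 363.72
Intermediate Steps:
q(r, U) = -½ + 10/r (q(r, U) = -2*(-5/r) - 1*½ = -2*(-5/r) - ½ = -(-10)/r - ½ = 10/r - ½ = -½ + 10/r)
(q(-7, -2*(-5)) + 21)² = ((½)*(20 - 1*(-7))/(-7) + 21)² = ((½)*(-⅐)*(20 + 7) + 21)² = ((½)*(-⅐)*27 + 21)² = (-27/14 + 21)² = (267/14)² = 71289/196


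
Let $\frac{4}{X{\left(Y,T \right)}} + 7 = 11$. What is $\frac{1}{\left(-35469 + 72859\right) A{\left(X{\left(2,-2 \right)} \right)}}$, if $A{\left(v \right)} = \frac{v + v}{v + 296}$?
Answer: $\frac{297}{74780} \approx 0.0039717$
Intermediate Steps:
$X{\left(Y,T \right)} = 1$ ($X{\left(Y,T \right)} = \frac{4}{-7 + 11} = \frac{4}{4} = 4 \cdot \frac{1}{4} = 1$)
$A{\left(v \right)} = \frac{2 v}{296 + v}$
$\frac{1}{\left(-35469 + 72859\right) A{\left(X{\left(2,-2 \right)} \right)}} = \frac{1}{\left(-35469 + 72859\right) 2 \cdot 1 \frac{1}{296 + 1}} = \frac{1}{37390 \cdot 2 \cdot 1 \cdot \frac{1}{297}} = \frac{1}{37390 \cdot \frac{2}{297}} = \frac{1}{37390} \cdot \frac{297}{2} = \frac{297}{74780}$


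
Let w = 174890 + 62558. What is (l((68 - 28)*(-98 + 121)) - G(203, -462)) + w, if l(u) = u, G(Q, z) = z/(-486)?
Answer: 19307731/81 ≈ 2.3837e+5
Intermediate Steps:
w = 237448
G(Q, z) = -z/486 (G(Q, z) = z*(-1/486) = -z/486)
(l((68 - 28)*(-98 + 121)) - G(203, -462)) + w = ((68 - 28)*(-98 + 121) - (-1)*(-462)/486) + 237448 = (40*23 - 1*77/81) + 237448 = (920 - 77/81) + 237448 = 74443/81 + 237448 = 19307731/81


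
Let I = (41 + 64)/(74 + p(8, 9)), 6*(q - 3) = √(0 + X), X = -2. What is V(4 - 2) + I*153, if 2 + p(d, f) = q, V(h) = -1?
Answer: 21586499/101251 - 48195*I*√2/101251 ≈ 213.2 - 0.67316*I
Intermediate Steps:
q = 3 + I*√2/6 (q = 3 + √(0 - 2)/6 = 3 + √(-2)/6 = 3 + (I*√2)/6 = 3 + I*√2/6 ≈ 3.0 + 0.2357*I)
p(d, f) = 1 + I*√2/6 (p(d, f) = -2 + (3 + I*√2/6) = 1 + I*√2/6)
I = 105/(75 + I*√2/6) (I = (41 + 64)/(74 + (1 + I*√2/6)) = 105/(75 + I*√2/6) ≈ 1.4 - 0.0043997*I)
V(4 - 2) + I*153 = -1 + (141750/101251 - 315*I*√2/101251)*153 = -1 + (21687750/101251 - 48195*I*√2/101251) = 21586499/101251 - 48195*I*√2/101251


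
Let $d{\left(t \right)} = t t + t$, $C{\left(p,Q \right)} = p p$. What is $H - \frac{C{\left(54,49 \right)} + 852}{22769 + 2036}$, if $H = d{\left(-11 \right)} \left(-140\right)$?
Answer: $- \frac{382000768}{24805} \approx -15400.0$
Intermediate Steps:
$C{\left(p,Q \right)} = p^{2}$
$d{\left(t \right)} = t + t^{2}$ ($d{\left(t \right)} = t^{2} + t = t + t^{2}$)
$H = -15400$ ($H = - 11 \left(1 - 11\right) \left(-140\right) = \left(-11\right) \left(-10\right) \left(-140\right) = 110 \left(-140\right) = -15400$)
$H - \frac{C{\left(54,49 \right)} + 852}{22769 + 2036} = -15400 - \frac{54^{2} + 852}{22769 + 2036} = -15400 - \frac{2916 + 852}{24805} = -15400 - 3768 \cdot \frac{1}{24805} = -15400 - \frac{3768}{24805} = - \frac{382000768}{24805}$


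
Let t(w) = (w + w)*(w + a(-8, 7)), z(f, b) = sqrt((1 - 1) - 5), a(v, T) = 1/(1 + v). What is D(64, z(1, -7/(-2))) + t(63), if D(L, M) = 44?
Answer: 7964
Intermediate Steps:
z(f, b) = I*sqrt(5) (z(f, b) = sqrt(0 - 5) = sqrt(-5) = I*sqrt(5))
t(w) = 2*w*(-1/7 + w) (t(w) = (w + w)*(w + 1/(1 - 8)) = (2*w)*(w + 1/(-7)) = (2*w)*(w - 1/7) = (2*w)*(-1/7 + w) = 2*w*(-1/7 + w))
D(64, z(1, -7/(-2))) + t(63) = 44 + (2/7)*63*(-1 + 7*63) = 44 + (2/7)*63*(-1 + 441) = 44 + (2/7)*63*440 = 44 + 7920 = 7964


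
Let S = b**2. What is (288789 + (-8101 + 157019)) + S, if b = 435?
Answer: 626932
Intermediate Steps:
S = 189225 (S = 435**2 = 189225)
(288789 + (-8101 + 157019)) + S = (288789 + (-8101 + 157019)) + 189225 = (288789 + 148918) + 189225 = 437707 + 189225 = 626932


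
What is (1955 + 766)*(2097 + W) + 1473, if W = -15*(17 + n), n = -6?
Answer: 5258445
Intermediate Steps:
W = -165 (W = -15*(17 - 6) = -15*11 = -165)
(1955 + 766)*(2097 + W) + 1473 = (1955 + 766)*(2097 - 165) + 1473 = 2721*1932 + 1473 = 5256972 + 1473 = 5258445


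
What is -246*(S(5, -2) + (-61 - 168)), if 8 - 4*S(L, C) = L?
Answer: 112299/2 ≈ 56150.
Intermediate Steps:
S(L, C) = 2 - L/4
-246*(S(5, -2) + (-61 - 168)) = -246*((2 - ¼*5) + (-61 - 168)) = -246*((2 - 5/4) - 229) = -246*(¾ - 229) = -246*(-913/4) = 112299/2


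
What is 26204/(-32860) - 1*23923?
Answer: -196533996/8215 ≈ -23924.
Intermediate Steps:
26204/(-32860) - 1*23923 = 26204*(-1/32860) - 23923 = -6551/8215 - 23923 = -196533996/8215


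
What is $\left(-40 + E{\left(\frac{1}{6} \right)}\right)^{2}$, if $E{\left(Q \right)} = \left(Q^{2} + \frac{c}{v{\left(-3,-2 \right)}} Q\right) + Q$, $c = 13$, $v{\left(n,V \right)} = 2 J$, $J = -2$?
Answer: $\frac{8439025}{5184} \approx 1627.9$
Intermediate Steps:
$v{\left(n,V \right)} = -4$ ($v{\left(n,V \right)} = 2 \left(-2\right) = -4$)
$E{\left(Q \right)} = Q^{2} - \frac{9 Q}{4}$ ($E{\left(Q \right)} = \left(Q^{2} + \frac{13}{-4} Q\right) + Q = \left(Q^{2} + 13 \left(- \frac{1}{4}\right) Q\right) + Q = \left(Q^{2} - \frac{13 Q}{4}\right) + Q = Q^{2} - \frac{9 Q}{4}$)
$\left(-40 + E{\left(\frac{1}{6} \right)}\right)^{2} = \left(-40 + \frac{-9 + \frac{4}{6}}{4 \cdot 6}\right)^{2} = \left(-40 + \frac{1}{4} \cdot \frac{1}{6} \left(-9 + 4 \cdot \frac{1}{6}\right)\right)^{2} = \left(-40 + \frac{1}{4} \cdot \frac{1}{6} \left(-9 + \frac{2}{3}\right)\right)^{2} = \left(-40 + \frac{1}{4} \cdot \frac{1}{6} \left(- \frac{25}{3}\right)\right)^{2} = \left(-40 - \frac{25}{72}\right)^{2} = \left(- \frac{2905}{72}\right)^{2} = \frac{8439025}{5184}$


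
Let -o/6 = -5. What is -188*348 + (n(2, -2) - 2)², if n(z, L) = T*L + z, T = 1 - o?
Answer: -62060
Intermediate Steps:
o = 30 (o = -6*(-5) = 30)
T = -29 (T = 1 - 1*30 = 1 - 30 = -29)
n(z, L) = z - 29*L (n(z, L) = -29*L + z = z - 29*L)
-188*348 + (n(2, -2) - 2)² = -188*348 + ((2 - 29*(-2)) - 2)² = -65424 + ((2 + 58) - 2)² = -65424 + (60 - 2)² = -65424 + 58² = -65424 + 3364 = -62060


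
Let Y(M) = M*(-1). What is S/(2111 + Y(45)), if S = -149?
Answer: -149/2066 ≈ -0.072120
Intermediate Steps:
Y(M) = -M
S/(2111 + Y(45)) = -149/(2111 - 1*45) = -149/(2111 - 45) = -149/2066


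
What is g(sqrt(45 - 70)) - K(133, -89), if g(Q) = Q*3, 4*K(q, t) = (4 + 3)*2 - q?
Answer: 119/4 + 15*I ≈ 29.75 + 15.0*I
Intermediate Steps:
K(q, t) = 7/2 - q/4 (K(q, t) = ((4 + 3)*2 - q)/4 = (7*2 - q)/4 = (14 - q)/4 = 7/2 - q/4)
g(Q) = 3*Q
g(sqrt(45 - 70)) - K(133, -89) = 3*sqrt(45 - 70) - (7/2 - 1/4*133) = 3*sqrt(-25) - (7/2 - 133/4) = 3*(5*I) - 1*(-119/4) = 15*I + 119/4 = 119/4 + 15*I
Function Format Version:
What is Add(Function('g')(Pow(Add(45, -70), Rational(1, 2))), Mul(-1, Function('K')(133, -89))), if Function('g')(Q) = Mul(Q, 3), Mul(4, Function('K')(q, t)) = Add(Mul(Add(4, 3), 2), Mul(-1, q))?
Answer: Add(Rational(119, 4), Mul(15, I)) ≈ Add(29.750, Mul(15.000, I))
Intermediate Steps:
Function('K')(q, t) = Add(Rational(7, 2), Mul(Rational(-1, 4), q)) (Function('K')(q, t) = Mul(Rational(1, 4), Add(Mul(Add(4, 3), 2), Mul(-1, q))) = Mul(Rational(1, 4), Add(Mul(7, 2), Mul(-1, q))) = Mul(Rational(1, 4), Add(14, Mul(-1, q))) = Add(Rational(7, 2), Mul(Rational(-1, 4), q)))
Function('g')(Q) = Mul(3, Q)
Add(Function('g')(Pow(Add(45, -70), Rational(1, 2))), Mul(-1, Function('K')(133, -89))) = Add(Mul(3, Pow(Add(45, -70), Rational(1, 2))), Mul(-1, Add(Rational(7, 2), Mul(Rational(-1, 4), 133)))) = Add(Mul(3, Pow(-25, Rational(1, 2))), Mul(-1, Add(Rational(7, 2), Rational(-133, 4)))) = Add(Mul(3, Mul(5, I)), Mul(-1, Rational(-119, 4))) = Add(Mul(15, I), Rational(119, 4)) = Add(Rational(119, 4), Mul(15, I))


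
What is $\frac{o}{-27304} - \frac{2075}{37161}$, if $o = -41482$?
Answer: $\frac{742428401}{507321972} \approx 1.4634$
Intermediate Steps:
$\frac{o}{-27304} - \frac{2075}{37161} = - \frac{41482}{-27304} - \frac{2075}{37161} = \left(-41482\right) \left(- \frac{1}{27304}\right) - \frac{2075}{37161} = \frac{20741}{13652} - \frac{2075}{37161} = \frac{742428401}{507321972}$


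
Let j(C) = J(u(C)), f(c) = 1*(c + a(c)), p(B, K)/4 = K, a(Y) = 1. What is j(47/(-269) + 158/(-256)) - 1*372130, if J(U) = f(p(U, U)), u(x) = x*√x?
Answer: -372129 - 27267*I*√14669646/37048832 ≈ -3.7213e+5 - 2.8189*I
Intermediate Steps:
p(B, K) = 4*K
f(c) = 1 + c (f(c) = 1*(c + 1) = 1*(1 + c) = 1 + c)
u(x) = x^(3/2)
J(U) = 1 + 4*U
j(C) = 1 + 4*C^(3/2)
j(47/(-269) + 158/(-256)) - 1*372130 = (1 + 4*(47/(-269) + 158/(-256))^(3/2)) - 1*372130 = (1 + 4*(47*(-1/269) + 158*(-1/256))^(3/2)) - 372130 = (1 + 4*(-47/269 - 79/128)^(3/2)) - 372130 = (1 + 4*(-27267/34432)^(3/2)) - 372130 = (1 + 4*(-27267*I*√14669646/148195328)) - 372130 = (1 - 27267*I*√14669646/37048832) - 372130 = -372129 - 27267*I*√14669646/37048832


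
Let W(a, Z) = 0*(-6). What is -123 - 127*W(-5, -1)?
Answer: -123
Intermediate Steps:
W(a, Z) = 0
-123 - 127*W(-5, -1) = -123 - 127*0 = -123 + 0 = -123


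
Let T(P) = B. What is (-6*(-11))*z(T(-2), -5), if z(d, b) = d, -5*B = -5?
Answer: 66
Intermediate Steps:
B = 1 (B = -⅕*(-5) = 1)
T(P) = 1
(-6*(-11))*z(T(-2), -5) = -6*(-11)*1 = 66*1 = 66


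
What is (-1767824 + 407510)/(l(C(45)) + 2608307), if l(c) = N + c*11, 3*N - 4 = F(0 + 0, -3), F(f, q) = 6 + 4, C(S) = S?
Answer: -2040471/3913210 ≈ -0.52143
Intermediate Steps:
F(f, q) = 10
N = 14/3 (N = 4/3 + (⅓)*10 = 4/3 + 10/3 = 14/3 ≈ 4.6667)
l(c) = 14/3 + 11*c (l(c) = 14/3 + c*11 = 14/3 + 11*c)
(-1767824 + 407510)/(l(C(45)) + 2608307) = (-1767824 + 407510)/((14/3 + 11*45) + 2608307) = -1360314/((14/3 + 495) + 2608307) = -1360314/(1499/3 + 2608307) = -1360314/7826420/3 = -1360314*3/7826420 = -2040471/3913210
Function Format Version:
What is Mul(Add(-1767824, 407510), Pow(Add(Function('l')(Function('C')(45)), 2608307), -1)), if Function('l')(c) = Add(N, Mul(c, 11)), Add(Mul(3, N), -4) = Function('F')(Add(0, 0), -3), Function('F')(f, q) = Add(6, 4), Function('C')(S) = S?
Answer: Rational(-2040471, 3913210) ≈ -0.52143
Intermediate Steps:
Function('F')(f, q) = 10
N = Rational(14, 3) (N = Add(Rational(4, 3), Mul(Rational(1, 3), 10)) = Add(Rational(4, 3), Rational(10, 3)) = Rational(14, 3) ≈ 4.6667)
Function('l')(c) = Add(Rational(14, 3), Mul(11, c)) (Function('l')(c) = Add(Rational(14, 3), Mul(c, 11)) = Add(Rational(14, 3), Mul(11, c)))
Mul(Add(-1767824, 407510), Pow(Add(Function('l')(Function('C')(45)), 2608307), -1)) = Mul(Add(-1767824, 407510), Pow(Add(Add(Rational(14, 3), Mul(11, 45)), 2608307), -1)) = Mul(-1360314, Pow(Add(Add(Rational(14, 3), 495), 2608307), -1)) = Mul(-1360314, Pow(Add(Rational(1499, 3), 2608307), -1)) = Mul(-1360314, Pow(Rational(7826420, 3), -1)) = Mul(-1360314, Rational(3, 7826420)) = Rational(-2040471, 3913210)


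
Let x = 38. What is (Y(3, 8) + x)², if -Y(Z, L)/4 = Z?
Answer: 676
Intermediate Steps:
Y(Z, L) = -4*Z
(Y(3, 8) + x)² = (-4*3 + 38)² = (-12 + 38)² = 26² = 676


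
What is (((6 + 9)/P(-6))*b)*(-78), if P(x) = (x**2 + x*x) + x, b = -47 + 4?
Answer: 8385/11 ≈ 762.27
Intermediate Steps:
b = -43
P(x) = x + 2*x**2 (P(x) = (x**2 + x**2) + x = 2*x**2 + x = x + 2*x**2)
(((6 + 9)/P(-6))*b)*(-78) = (((6 + 9)/((-6*(1 + 2*(-6)))))*(-43))*(-78) = ((15/((-6*(1 - 12))))*(-43))*(-78) = ((15/((-6*(-11))))*(-43))*(-78) = ((15/66)*(-43))*(-78) = ((15*(1/66))*(-43))*(-78) = ((5/22)*(-43))*(-78) = -215/22*(-78) = 8385/11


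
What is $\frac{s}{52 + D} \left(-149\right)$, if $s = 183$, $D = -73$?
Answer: $\frac{9089}{7} \approx 1298.4$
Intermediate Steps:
$\frac{s}{52 + D} \left(-149\right) = \frac{1}{52 - 73} \cdot 183 \left(-149\right) = \frac{1}{-21} \cdot 183 \left(-149\right) = \left(- \frac{1}{21}\right) 183 \left(-149\right) = \left(- \frac{61}{7}\right) \left(-149\right) = \frac{9089}{7}$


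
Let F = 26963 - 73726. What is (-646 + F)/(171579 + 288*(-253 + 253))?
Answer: -15803/57193 ≈ -0.27631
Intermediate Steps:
F = -46763
(-646 + F)/(171579 + 288*(-253 + 253)) = (-646 - 46763)/(171579 + 288*(-253 + 253)) = -47409/(171579 + 288*0) = -47409/(171579 + 0) = -47409/171579 = -47409*1/171579 = -15803/57193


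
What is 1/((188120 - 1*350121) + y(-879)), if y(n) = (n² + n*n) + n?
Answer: 1/1382402 ≈ 7.2338e-7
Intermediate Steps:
y(n) = n + 2*n² (y(n) = (n² + n²) + n = 2*n² + n = n + 2*n²)
1/((188120 - 1*350121) + y(-879)) = 1/((188120 - 1*350121) - 879*(1 + 2*(-879))) = 1/((188120 - 350121) - 879*(1 - 1758)) = 1/(-162001 - 879*(-1757)) = 1/(-162001 + 1544403) = 1/1382402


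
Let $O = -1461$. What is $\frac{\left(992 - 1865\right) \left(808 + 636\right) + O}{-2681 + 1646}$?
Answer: $\frac{420691}{345} \approx 1219.4$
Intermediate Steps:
$\frac{\left(992 - 1865\right) \left(808 + 636\right) + O}{-2681 + 1646} = \frac{\left(992 - 1865\right) \left(808 + 636\right) - 1461}{-2681 + 1646} = \frac{\left(-873\right) 1444 - 1461}{-1035} = \left(-1260612 - 1461\right) \left(- \frac{1}{1035}\right) = \left(-1262073\right) \left(- \frac{1}{1035}\right) = \frac{420691}{345}$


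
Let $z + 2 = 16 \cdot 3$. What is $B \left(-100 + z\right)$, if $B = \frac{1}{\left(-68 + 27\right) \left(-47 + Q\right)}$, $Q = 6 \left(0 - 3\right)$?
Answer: $- \frac{54}{2665} \approx -0.020263$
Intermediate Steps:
$Q = -18$ ($Q = 6 \left(-3\right) = -18$)
$z = 46$ ($z = -2 + 16 \cdot 3 = -2 + 48 = 46$)
$B = \frac{1}{2665}$ ($B = \frac{1}{\left(-68 + 27\right) \left(-47 - 18\right)} = \frac{1}{\left(-41\right) \left(-65\right)} = \frac{1}{2665} \approx 0.00037523$)
$B \left(-100 + z\right) = \frac{-100 + 46}{2665} = \frac{1}{2665} \left(-54\right) = - \frac{54}{2665}$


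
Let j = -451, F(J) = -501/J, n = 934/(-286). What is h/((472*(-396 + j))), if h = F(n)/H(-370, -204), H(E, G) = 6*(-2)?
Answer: 2171/67890592 ≈ 3.1978e-5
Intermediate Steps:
n = -467/143 (n = 934*(-1/286) = -467/143 ≈ -3.2657)
H(E, G) = -12
h = -23881/1868 (h = -501/(-467/143)/(-12) = -501*(-143/467)*(-1/12) = (71643/467)*(-1/12) = -23881/1868 ≈ -12.784)
h/((472*(-396 + j))) = -23881*1/(472*(-396 - 451))/1868 = -23881/(1868*(472*(-847))) = -23881/1868/(-399784) = -23881/1868*(-1/399784) = 2171/67890592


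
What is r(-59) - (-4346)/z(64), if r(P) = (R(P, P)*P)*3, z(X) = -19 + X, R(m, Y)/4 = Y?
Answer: 1884086/45 ≈ 41869.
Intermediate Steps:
R(m, Y) = 4*Y
r(P) = 12*P² (r(P) = ((4*P)*P)*3 = (4*P²)*3 = 12*P²)
r(-59) - (-4346)/z(64) = 12*(-59)² - (-4346)/(-19 + 64) = 12*3481 - (-4346)/45 = 41772 - (-4346)/45 = 41772 - 1*(-4346/45) = 41772 + 4346/45 = 1884086/45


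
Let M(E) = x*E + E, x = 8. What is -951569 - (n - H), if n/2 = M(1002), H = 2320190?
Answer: 1350585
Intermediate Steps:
M(E) = 9*E (M(E) = 8*E + E = 9*E)
n = 18036 (n = 2*(9*1002) = 2*9018 = 18036)
-951569 - (n - H) = -951569 - (18036 - 1*2320190) = -951569 - (18036 - 2320190) = -951569 - 1*(-2302154) = -951569 + 2302154 = 1350585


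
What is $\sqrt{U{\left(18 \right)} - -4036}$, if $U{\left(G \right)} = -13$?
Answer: $3 \sqrt{447} \approx 63.427$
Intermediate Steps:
$\sqrt{U{\left(18 \right)} - -4036} = \sqrt{-13 - -4036} = \sqrt{-13 + 4036} = \sqrt{4023} = 3 \sqrt{447}$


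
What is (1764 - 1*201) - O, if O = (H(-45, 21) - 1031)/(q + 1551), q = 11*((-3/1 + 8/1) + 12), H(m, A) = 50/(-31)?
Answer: 84243325/53878 ≈ 1563.6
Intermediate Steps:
H(m, A) = -50/31 (H(m, A) = 50*(-1/31) = -50/31)
q = 187 (q = 11*((-3*1 + 8*1) + 12) = 11*((-3 + 8) + 12) = 11*(5 + 12) = 11*17 = 187)
O = -32011/53878 (O = (-50/31 - 1031)/(187 + 1551) = -32011/31/1738 = -32011/31*1/1738 = -32011/53878 ≈ -0.59414)
(1764 - 1*201) - O = (1764 - 1*201) - 1*(-32011/53878) = (1764 - 201) + 32011/53878 = 1563 + 32011/53878 = 84243325/53878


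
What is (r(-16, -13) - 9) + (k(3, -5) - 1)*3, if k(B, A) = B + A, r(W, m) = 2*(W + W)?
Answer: -82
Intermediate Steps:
r(W, m) = 4*W (r(W, m) = 2*(2*W) = 4*W)
k(B, A) = A + B
(r(-16, -13) - 9) + (k(3, -5) - 1)*3 = (4*(-16) - 9) + ((-5 + 3) - 1)*3 = (-64 - 9) + (-2 - 1)*3 = -73 - 3*3 = -73 - 9 = -82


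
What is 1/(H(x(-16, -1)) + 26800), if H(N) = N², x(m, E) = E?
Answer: 1/26801 ≈ 3.7312e-5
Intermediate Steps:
1/(H(x(-16, -1)) + 26800) = 1/((-1)² + 26800) = 1/(1 + 26800) = 1/26801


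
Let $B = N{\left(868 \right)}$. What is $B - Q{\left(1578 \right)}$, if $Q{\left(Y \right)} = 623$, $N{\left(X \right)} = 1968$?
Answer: $1345$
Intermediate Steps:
$B = 1968$
$B - Q{\left(1578 \right)} = 1968 - 623 = 1345$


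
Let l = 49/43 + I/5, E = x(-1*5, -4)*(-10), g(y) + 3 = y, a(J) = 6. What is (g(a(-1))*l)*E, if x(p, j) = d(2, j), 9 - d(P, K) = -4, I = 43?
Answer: -163332/43 ≈ -3798.4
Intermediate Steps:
g(y) = -3 + y
d(P, K) = 13 (d(P, K) = 9 - 1*(-4) = 9 + 4 = 13)
x(p, j) = 13
E = -130 (E = 13*(-10) = -130)
l = 2094/215 (l = 49/43 + 43/5 = 2094/215 ≈ 9.7395)
(g(a(-1))*l)*E = ((-3 + 6)*(2094/215))*(-130) = (3*(2094/215))*(-130) = (6282/215)*(-130) = -163332/43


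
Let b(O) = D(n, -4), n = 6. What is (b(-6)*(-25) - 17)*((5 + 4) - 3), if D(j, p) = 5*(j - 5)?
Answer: -852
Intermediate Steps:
D(j, p) = -25 + 5*j (D(j, p) = 5*(-5 + j) = -25 + 5*j)
b(O) = 5 (b(O) = -25 + 5*6 = -25 + 30 = 5)
(b(-6)*(-25) - 17)*((5 + 4) - 3) = (5*(-25) - 17)*((5 + 4) - 3) = (-125 - 17)*(9 - 3) = -142*6 = -852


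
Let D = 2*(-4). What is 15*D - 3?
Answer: -123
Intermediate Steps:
D = -8
15*D - 3 = 15*(-8) - 3 = -120 - 3 = -123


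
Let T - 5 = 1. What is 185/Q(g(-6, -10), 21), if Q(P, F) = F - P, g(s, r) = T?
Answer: 37/3 ≈ 12.333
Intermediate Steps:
T = 6 (T = 5 + 1 = 6)
g(s, r) = 6
185/Q(g(-6, -10), 21) = 185/(21 - 1*6) = 185/(21 - 6) = 185/15 = 185*(1/15) = 37/3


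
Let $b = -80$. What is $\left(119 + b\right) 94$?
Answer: $3666$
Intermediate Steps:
$\left(119 + b\right) 94 = \left(119 - 80\right) 94 = 39 \cdot 94 = 3666$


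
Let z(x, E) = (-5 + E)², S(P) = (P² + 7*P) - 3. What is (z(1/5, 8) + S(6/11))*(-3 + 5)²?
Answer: 4896/121 ≈ 40.463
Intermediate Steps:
S(P) = -3 + P² + 7*P
(z(1/5, 8) + S(6/11))*(-3 + 5)² = ((-5 + 8)² + (-3 + (6/11)² + 7*(6/11)))*(-3 + 5)² = (3² + (-3 + (6*(1/11))² + 7*(6*(1/11))))*2² = (9 + (-3 + (6/11)² + 7*(6/11)))*4 = (9 + (-3 + 36/121 + 42/11))*4 = (9 + 135/121)*4 = (1224/121)*4 = 4896/121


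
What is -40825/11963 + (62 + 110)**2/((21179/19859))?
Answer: 7027501419053/253364377 ≈ 27737.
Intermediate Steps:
-40825/11963 + (62 + 110)**2/((21179/19859)) = -40825*1/11963 + 172**2/((21179*(1/19859))) = -40825/11963 + 29584/(21179/19859) = -40825/11963 + 29584*(19859/21179) = -40825/11963 + 587508656/21179 = 7027501419053/253364377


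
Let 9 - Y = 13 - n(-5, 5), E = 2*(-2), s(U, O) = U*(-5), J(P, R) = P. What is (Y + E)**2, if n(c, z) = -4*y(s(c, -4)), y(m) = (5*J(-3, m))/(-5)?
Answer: 400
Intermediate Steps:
s(U, O) = -5*U
y(m) = 3 (y(m) = (5*(-3))/(-5) = -15*(-1/5) = 3)
n(c, z) = -12 (n(c, z) = -4*3 = -12)
E = -4
Y = -16 (Y = 9 - (13 - 1*(-12)) = 9 - (13 + 12) = 9 - 1*25 = 9 - 25 = -16)
(Y + E)**2 = (-16 - 4)**2 = (-20)**2 = 400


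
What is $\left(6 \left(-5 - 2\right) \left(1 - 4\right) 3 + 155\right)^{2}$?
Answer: $284089$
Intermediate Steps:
$\left(6 \left(-5 - 2\right) \left(1 - 4\right) 3 + 155\right)^{2} = \left(6 \left(\left(-7\right) \left(-3\right)\right) 3 + 155\right)^{2} = \left(6 \cdot 21 \cdot 3 + 155\right)^{2} = \left(126 \cdot 3 + 155\right)^{2} = \left(378 + 155\right)^{2} = 533^{2} = 284089$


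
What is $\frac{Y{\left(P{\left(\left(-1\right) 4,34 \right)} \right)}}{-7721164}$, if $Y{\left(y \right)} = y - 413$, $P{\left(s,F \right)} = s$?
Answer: $\frac{417}{7721164} \approx 5.4007 \cdot 10^{-5}$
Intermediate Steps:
$Y{\left(y \right)} = -413 + y$
$\frac{Y{\left(P{\left(\left(-1\right) 4,34 \right)} \right)}}{-7721164} = \frac{-413 - 4}{-7721164} = \left(-413 - 4\right) \left(- \frac{1}{7721164}\right) = \left(-417\right) \left(- \frac{1}{7721164}\right) = \frac{417}{7721164}$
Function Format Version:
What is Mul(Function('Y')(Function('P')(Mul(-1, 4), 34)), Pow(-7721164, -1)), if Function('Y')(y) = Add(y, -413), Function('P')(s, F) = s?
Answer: Rational(417, 7721164) ≈ 5.4007e-5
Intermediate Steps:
Function('Y')(y) = Add(-413, y)
Mul(Function('Y')(Function('P')(Mul(-1, 4), 34)), Pow(-7721164, -1)) = Mul(Add(-413, Mul(-1, 4)), Pow(-7721164, -1)) = Mul(Add(-413, -4), Rational(-1, 7721164)) = Mul(-417, Rational(-1, 7721164)) = Rational(417, 7721164)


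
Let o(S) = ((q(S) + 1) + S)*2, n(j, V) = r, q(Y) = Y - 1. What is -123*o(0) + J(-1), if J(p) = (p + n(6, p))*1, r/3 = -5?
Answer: -16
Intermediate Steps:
q(Y) = -1 + Y
r = -15 (r = 3*(-5) = -15)
n(j, V) = -15
o(S) = 4*S (o(S) = (((-1 + S) + 1) + S)*2 = (S + S)*2 = (2*S)*2 = 4*S)
J(p) = -15 + p (J(p) = (p - 15)*1 = (-15 + p)*1 = -15 + p)
-123*o(0) + J(-1) = -492*0 + (-15 - 1) = -123*0 - 16 = 0 - 16 = -16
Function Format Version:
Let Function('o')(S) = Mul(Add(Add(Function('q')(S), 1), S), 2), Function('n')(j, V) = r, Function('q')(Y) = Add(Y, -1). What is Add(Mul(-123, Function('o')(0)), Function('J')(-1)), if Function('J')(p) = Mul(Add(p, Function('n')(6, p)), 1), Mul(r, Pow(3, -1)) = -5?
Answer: -16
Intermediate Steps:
Function('q')(Y) = Add(-1, Y)
r = -15 (r = Mul(3, -5) = -15)
Function('n')(j, V) = -15
Function('o')(S) = Mul(4, S) (Function('o')(S) = Mul(Add(Add(Add(-1, S), 1), S), 2) = Mul(Add(S, S), 2) = Mul(Mul(2, S), 2) = Mul(4, S))
Function('J')(p) = Add(-15, p) (Function('J')(p) = Mul(Add(p, -15), 1) = Mul(Add(-15, p), 1) = Add(-15, p))
Add(Mul(-123, Function('o')(0)), Function('J')(-1)) = Add(Mul(-123, Mul(4, 0)), Add(-15, -1)) = Add(Mul(-123, 0), -16) = Add(0, -16) = -16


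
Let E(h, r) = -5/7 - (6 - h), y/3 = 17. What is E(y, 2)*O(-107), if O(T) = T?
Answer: -33170/7 ≈ -4738.6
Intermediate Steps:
y = 51 (y = 3*17 = 51)
E(h, r) = -47/7 + h (E(h, r) = -5*⅐ + (-6 + h) = -5/7 + (-6 + h) = -47/7 + h)
E(y, 2)*O(-107) = (-47/7 + 51)*(-107) = (310/7)*(-107) = -33170/7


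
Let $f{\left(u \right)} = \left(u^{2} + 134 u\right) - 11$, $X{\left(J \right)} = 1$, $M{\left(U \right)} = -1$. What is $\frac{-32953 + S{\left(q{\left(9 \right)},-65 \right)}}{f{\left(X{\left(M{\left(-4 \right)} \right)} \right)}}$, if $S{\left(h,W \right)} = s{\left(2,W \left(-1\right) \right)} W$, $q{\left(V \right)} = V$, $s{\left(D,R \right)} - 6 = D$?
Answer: $- \frac{33473}{124} \approx -269.94$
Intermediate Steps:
$s{\left(D,R \right)} = 6 + D$
$S{\left(h,W \right)} = 8 W$ ($S{\left(h,W \right)} = \left(6 + 2\right) W = 8 W$)
$f{\left(u \right)} = -11 + u^{2} + 134 u$
$\frac{-32953 + S{\left(q{\left(9 \right)},-65 \right)}}{f{\left(X{\left(M{\left(-4 \right)} \right)} \right)}} = \frac{-32953 + 8 \left(-65\right)}{-11 + 1^{2} + 134 \cdot 1} = \frac{-32953 - 520}{-11 + 1 + 134} = - \frac{33473}{124}$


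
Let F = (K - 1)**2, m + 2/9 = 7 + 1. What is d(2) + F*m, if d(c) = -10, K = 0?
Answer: -20/9 ≈ -2.2222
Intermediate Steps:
m = 70/9 (m = -2/9 + (7 + 1) = -2/9 + 8 = 70/9 ≈ 7.7778)
F = 1 (F = (0 - 1)**2 = (-1)**2 = 1)
d(2) + F*m = -10 + 1*(70/9) = -10 + 70/9 = -20/9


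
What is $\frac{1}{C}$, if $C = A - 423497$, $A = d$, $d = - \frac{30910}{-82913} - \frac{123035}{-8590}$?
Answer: $- \frac{142444534}{60322739471827} \approx -2.3614 \cdot 10^{-6}$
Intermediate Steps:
$d = \frac{2093343571}{142444534}$ ($d = \left(-30910\right) \left(- \frac{1}{82913}\right) - - \frac{24607}{1718} = \frac{30910}{82913} + \frac{24607}{1718} = \frac{2093343571}{142444534} \approx 14.696$)
$A = \frac{2093343571}{142444534} \approx 14.696$
$C = - \frac{60322739471827}{142444534}$ ($C = \frac{2093343571}{142444534} - 423497 = - \frac{60322739471827}{142444534} \approx -4.2348 \cdot 10^{5}$)
$\frac{1}{C} = \frac{1}{- \frac{60322739471827}{142444534}} = - \frac{142444534}{60322739471827}$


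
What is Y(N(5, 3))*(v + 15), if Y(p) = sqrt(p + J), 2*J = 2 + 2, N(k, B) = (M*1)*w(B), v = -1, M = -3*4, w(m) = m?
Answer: 14*I*sqrt(34) ≈ 81.633*I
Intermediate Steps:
M = -12
N(k, B) = -12*B (N(k, B) = (-12*1)*B = -12*B)
J = 2 (J = (2 + 2)/2 = (1/2)*4 = 2)
Y(p) = sqrt(2 + p) (Y(p) = sqrt(p + 2) = sqrt(2 + p))
Y(N(5, 3))*(v + 15) = sqrt(2 - 12*3)*(-1 + 15) = sqrt(2 - 36)*14 = sqrt(-34)*14 = (I*sqrt(34))*14 = 14*I*sqrt(34)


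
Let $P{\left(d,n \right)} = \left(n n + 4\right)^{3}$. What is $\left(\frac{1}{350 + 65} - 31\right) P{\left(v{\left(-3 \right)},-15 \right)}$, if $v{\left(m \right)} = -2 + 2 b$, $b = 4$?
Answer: $- \frac{154483634496}{415} \approx -3.7225 \cdot 10^{8}$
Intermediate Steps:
$v{\left(m \right)} = 6$ ($v{\left(m \right)} = -2 + 2 \cdot 4 = -2 + 8 = 6$)
$P{\left(d,n \right)} = \left(4 + n^{2}\right)^{3}$ ($P{\left(d,n \right)} = \left(n^{2} + 4\right)^{3} = \left(4 + n^{2}\right)^{3}$)
$\left(\frac{1}{350 + 65} - 31\right) P{\left(v{\left(-3 \right)},-15 \right)} = \left(\frac{1}{350 + 65} - 31\right) \left(4 + \left(-15\right)^{2}\right)^{3} = \left(\frac{1}{415} - 31\right) \left(4 + 225\right)^{3} = \left(\frac{1}{415} - 31\right) 229^{3} = \left(- \frac{12864}{415}\right) 12008989 = - \frac{154483634496}{415}$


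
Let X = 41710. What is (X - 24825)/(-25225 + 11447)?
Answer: -16885/13778 ≈ -1.2255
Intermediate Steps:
(X - 24825)/(-25225 + 11447) = (41710 - 24825)/(-25225 + 11447) = 16885/(-13778) = 16885*(-1/13778) = -16885/13778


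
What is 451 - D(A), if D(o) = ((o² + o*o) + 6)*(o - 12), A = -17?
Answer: 17387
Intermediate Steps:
D(o) = (-12 + o)*(6 + 2*o²) (D(o) = ((o² + o²) + 6)*(-12 + o) = (2*o² + 6)*(-12 + o) = (6 + 2*o²)*(-12 + o) = (-12 + o)*(6 + 2*o²))
451 - D(A) = 451 - (-72 - 24*(-17)² + 2*(-17)³ + 6*(-17)) = 451 - (-72 - 24*289 + 2*(-4913) - 102) = 451 - (-72 - 6936 - 9826 - 102) = 451 - 1*(-16936) = 451 + 16936 = 17387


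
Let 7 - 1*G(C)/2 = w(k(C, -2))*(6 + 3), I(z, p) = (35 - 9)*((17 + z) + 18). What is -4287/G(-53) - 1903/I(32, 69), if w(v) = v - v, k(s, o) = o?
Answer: -1873649/6097 ≈ -307.31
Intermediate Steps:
w(v) = 0
I(z, p) = 910 + 26*z (I(z, p) = 26*(35 + z) = 910 + 26*z)
G(C) = 14 (G(C) = 14 - 0*(6 + 3) = 14 - 0*9 = 14 - 2*0 = 14 + 0 = 14)
-4287/G(-53) - 1903/I(32, 69) = -4287/14 - 1903/(910 + 26*32) = -4287*1/14 - 1903/(910 + 832) = -4287/14 - 1903/1742 = -1873649/6097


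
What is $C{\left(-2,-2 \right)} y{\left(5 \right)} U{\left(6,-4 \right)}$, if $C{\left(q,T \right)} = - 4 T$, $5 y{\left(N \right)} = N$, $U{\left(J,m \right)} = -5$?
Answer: $-40$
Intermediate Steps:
$y{\left(N \right)} = \frac{N}{5}$
$C{\left(-2,-2 \right)} y{\left(5 \right)} U{\left(6,-4 \right)} = \left(-4\right) \left(-2\right) \frac{1}{5} \cdot 5 \left(-5\right) = 8 \cdot 1 \left(-5\right) = 8 \left(-5\right) = -40$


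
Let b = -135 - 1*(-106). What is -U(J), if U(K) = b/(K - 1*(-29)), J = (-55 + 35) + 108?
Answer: 29/117 ≈ 0.24786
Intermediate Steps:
b = -29 (b = -135 + 106 = -29)
J = 88 (J = -20 + 108 = 88)
U(K) = -29/(29 + K) (U(K) = -29/(K - 1*(-29)) = -29/(K + 29) = -29/(29 + K))
-U(J) = -(-29)/(29 + 88) = -(-29)/117 = -1*(-29/117) = 29/117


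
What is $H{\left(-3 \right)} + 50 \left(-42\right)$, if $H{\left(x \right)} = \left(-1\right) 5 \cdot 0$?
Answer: $-2100$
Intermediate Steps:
$H{\left(x \right)} = 0$ ($H{\left(x \right)} = \left(-5\right) 0 = 0$)
$H{\left(-3 \right)} + 50 \left(-42\right) = 0 + 50 \left(-42\right) = 0 - 2100 = -2100$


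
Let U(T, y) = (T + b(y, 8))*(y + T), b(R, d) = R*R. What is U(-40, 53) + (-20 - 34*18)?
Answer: 35365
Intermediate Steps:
b(R, d) = R**2
U(T, y) = (T + y)*(T + y**2) (U(T, y) = (T + y**2)*(y + T) = (T + y**2)*(T + y) = (T + y)*(T + y**2))
U(-40, 53) + (-20 - 34*18) = ((-40)**2 + 53**3 - 40*53 - 40*53**2) + (-20 - 34*18) = (1600 + 148877 - 2120 - 40*2809) + (-20 - 612) = (1600 + 148877 - 2120 - 112360) - 632 = 35997 - 632 = 35365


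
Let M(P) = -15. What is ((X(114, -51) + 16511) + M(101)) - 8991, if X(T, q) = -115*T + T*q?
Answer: -11419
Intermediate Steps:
((X(114, -51) + 16511) + M(101)) - 8991 = ((114*(-115 - 51) + 16511) - 15) - 8991 = ((114*(-166) + 16511) - 15) - 8991 = ((-18924 + 16511) - 15) - 8991 = (-2413 - 15) - 8991 = -2428 - 8991 = -11419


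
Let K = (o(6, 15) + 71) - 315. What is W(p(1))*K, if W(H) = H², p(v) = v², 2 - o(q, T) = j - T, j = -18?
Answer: -209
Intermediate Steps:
o(q, T) = 20 + T (o(q, T) = 2 - (-18 - T) = 2 + (18 + T) = 20 + T)
K = -209 (K = ((20 + 15) + 71) - 315 = (35 + 71) - 315 = 106 - 315 = -209)
W(p(1))*K = (1²)²*(-209) = 1²*(-209) = 1*(-209) = -209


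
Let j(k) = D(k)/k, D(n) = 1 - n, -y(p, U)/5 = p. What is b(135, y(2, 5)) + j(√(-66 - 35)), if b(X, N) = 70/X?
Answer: -13/27 - I*√101/101 ≈ -0.48148 - 0.099504*I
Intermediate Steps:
y(p, U) = -5*p
j(k) = (1 - k)/k
b(135, y(2, 5)) + j(√(-66 - 35)) = 70/135 + (1 - √(-66 - 35))/(√(-66 - 35)) = 70*(1/135) + (1 - √(-101))/(√(-101)) = 14/27 + (1 - I*√101)/((I*√101)) = 14/27 + (-I*√101/101)*(1 - I*√101) = 14/27 - I*√101*(1 - I*√101)/101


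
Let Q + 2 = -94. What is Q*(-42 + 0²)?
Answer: 4032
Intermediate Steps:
Q = -96 (Q = -2 - 94 = -96)
Q*(-42 + 0²) = -96*(-42 + 0²) = -96*(-42 + 0) = -96*(-42) = 4032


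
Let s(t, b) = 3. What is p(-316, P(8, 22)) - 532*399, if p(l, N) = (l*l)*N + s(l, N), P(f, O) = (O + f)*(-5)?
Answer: -15190665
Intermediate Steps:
P(f, O) = -5*O - 5*f
p(l, N) = 3 + N*l² (p(l, N) = (l*l)*N + 3 = l²*N + 3 = N*l² + 3 = 3 + N*l²)
p(-316, P(8, 22)) - 532*399 = (3 + (-5*22 - 5*8)*(-316)²) - 532*399 = (3 + (-110 - 40)*99856) - 212268 = (3 - 150*99856) - 212268 = (3 - 14978400) - 212268 = -14978397 - 212268 = -15190665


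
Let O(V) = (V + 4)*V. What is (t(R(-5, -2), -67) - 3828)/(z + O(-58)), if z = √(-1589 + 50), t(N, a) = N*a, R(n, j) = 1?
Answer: -451820/363369 + 3895*I*√19/1090107 ≈ -1.2434 + 0.015575*I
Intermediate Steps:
O(V) = V*(4 + V) (O(V) = (4 + V)*V = V*(4 + V))
z = 9*I*√19 (z = √(-1539) = 9*I*√19 ≈ 39.23*I)
(t(R(-5, -2), -67) - 3828)/(z + O(-58)) = (1*(-67) - 3828)/(9*I*√19 - 58*(4 - 58)) = (-67 - 3828)/(9*I*√19 - 58*(-54)) = -3895/(9*I*√19 + 3132) = -3895/(3132 + 9*I*√19)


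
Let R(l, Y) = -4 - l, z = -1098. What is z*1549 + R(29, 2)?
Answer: -1700835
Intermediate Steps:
z*1549 + R(29, 2) = -1098*1549 + (-4 - 1*29) = -1700802 + (-4 - 29) = -1700802 - 33 = -1700835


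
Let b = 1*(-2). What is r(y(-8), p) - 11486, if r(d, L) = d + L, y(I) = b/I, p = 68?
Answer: -45671/4 ≈ -11418.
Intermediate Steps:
b = -2
y(I) = -2/I
r(d, L) = L + d
r(y(-8), p) - 11486 = (68 - 2/(-8)) - 11486 = (68 - 2*(-1/8)) - 11486 = (68 + 1/4) - 11486 = 273/4 - 11486 = -45671/4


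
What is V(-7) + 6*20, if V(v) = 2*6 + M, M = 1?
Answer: 133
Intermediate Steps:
V(v) = 13 (V(v) = 2*6 + 1 = 12 + 1 = 13)
V(-7) + 6*20 = 13 + 6*20 = 13 + 120 = 133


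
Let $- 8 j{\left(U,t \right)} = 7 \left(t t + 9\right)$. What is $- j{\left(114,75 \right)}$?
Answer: $\frac{19719}{4} \approx 4929.8$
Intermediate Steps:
$j{\left(U,t \right)} = - \frac{63}{8} - \frac{7 t^{2}}{8}$ ($j{\left(U,t \right)} = - \frac{7 \left(t t + 9\right)}{8} = - \frac{7 \left(t^{2} + 9\right)}{8} = - \frac{7 \left(9 + t^{2}\right)}{8} = - \frac{63 + 7 t^{2}}{8} = - \frac{63}{8} - \frac{7 t^{2}}{8}$)
$- j{\left(114,75 \right)} = - (- \frac{63}{8} - \frac{7 \cdot 75^{2}}{8}) = - (- \frac{63}{8} - \frac{39375}{8}) = \left(-1\right) \left(- \frac{19719}{4}\right) = \frac{19719}{4}$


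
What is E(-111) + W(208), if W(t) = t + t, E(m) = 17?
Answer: 433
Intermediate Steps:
W(t) = 2*t
E(-111) + W(208) = 17 + 2*208 = 17 + 416 = 433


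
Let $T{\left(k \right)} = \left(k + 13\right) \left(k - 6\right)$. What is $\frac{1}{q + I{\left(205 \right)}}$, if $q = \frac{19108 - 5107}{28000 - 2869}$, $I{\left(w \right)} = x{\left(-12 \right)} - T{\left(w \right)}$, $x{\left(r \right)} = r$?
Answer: $- \frac{8377}{363506871} \approx -2.3045 \cdot 10^{-5}$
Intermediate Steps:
$T{\left(k \right)} = \left(-6 + k\right) \left(13 + k\right)$ ($T{\left(k \right)} = \left(13 + k\right) \left(-6 + k\right) = \left(-6 + k\right) \left(13 + k\right)$)
$I{\left(w \right)} = 66 - w^{2} - 7 w$ ($I{\left(w \right)} = -12 - \left(-78 + w^{2} + 7 w\right) = 66 - w^{2} - 7 w$)
$q = \frac{4667}{8377}$ ($q = \frac{14001}{25131} = 14001 \cdot \frac{1}{25131} = \frac{4667}{8377} \approx 0.55712$)
$\frac{1}{q + I{\left(205 \right)}} = \frac{1}{\frac{4667}{8377} - 43394} = \frac{1}{- \frac{363506871}{8377}} = - \frac{8377}{363506871}$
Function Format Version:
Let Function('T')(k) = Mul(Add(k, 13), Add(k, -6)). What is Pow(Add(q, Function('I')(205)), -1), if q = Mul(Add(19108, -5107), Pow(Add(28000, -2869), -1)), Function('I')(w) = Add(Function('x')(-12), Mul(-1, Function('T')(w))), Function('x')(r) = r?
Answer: Rational(-8377, 363506871) ≈ -2.3045e-5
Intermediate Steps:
Function('T')(k) = Mul(Add(-6, k), Add(13, k)) (Function('T')(k) = Mul(Add(13, k), Add(-6, k)) = Mul(Add(-6, k), Add(13, k)))
Function('I')(w) = Add(66, Mul(-1, Pow(w, 2)), Mul(-7, w)) (Function('I')(w) = Add(-12, Mul(-1, Add(-78, Pow(w, 2), Mul(7, w)))) = Add(-12, Add(78, Mul(-1, Pow(w, 2)), Mul(-7, w))) = Add(66, Mul(-1, Pow(w, 2)), Mul(-7, w)))
q = Rational(4667, 8377) (q = Mul(14001, Pow(25131, -1)) = Mul(14001, Rational(1, 25131)) = Rational(4667, 8377) ≈ 0.55712)
Pow(Add(q, Function('I')(205)), -1) = Pow(Add(Rational(4667, 8377), Add(66, Mul(-1, Pow(205, 2)), Mul(-7, 205))), -1) = Pow(Add(Rational(4667, 8377), Add(66, Mul(-1, 42025), -1435)), -1) = Pow(Add(Rational(4667, 8377), Add(66, -42025, -1435)), -1) = Pow(Add(Rational(4667, 8377), -43394), -1) = Pow(Rational(-363506871, 8377), -1) = Rational(-8377, 363506871)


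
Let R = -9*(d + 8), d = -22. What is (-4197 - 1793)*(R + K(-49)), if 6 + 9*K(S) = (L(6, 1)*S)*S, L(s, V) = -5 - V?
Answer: 26511740/3 ≈ 8.8372e+6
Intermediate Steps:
K(S) = -⅔ - 2*S²/3 (K(S) = -⅔ + (((-5 - 1*1)*S)*S)/9 = -⅔ + (((-5 - 1)*S)*S)/9 = -⅔ + ((-6*S)*S)/9 = -⅔ + (-6*S²)/9 = -⅔ - 2*S²/3)
R = 126 (R = -9*(-22 + 8) = -9*(-14) = 126)
(-4197 - 1793)*(R + K(-49)) = (-4197 - 1793)*(126 + (-⅔ - ⅔*(-49)²)) = -5990*(126 + (-⅔ - ⅔*2401)) = -5990*(126 + (-⅔ - 4802/3)) = -5990*(126 - 4804/3) = -5990*(-4426/3) = 26511740/3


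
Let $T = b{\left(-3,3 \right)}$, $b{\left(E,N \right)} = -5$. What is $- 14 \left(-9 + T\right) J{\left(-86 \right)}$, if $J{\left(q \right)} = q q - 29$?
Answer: $1443932$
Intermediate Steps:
$T = -5$
$J{\left(q \right)} = -29 + q^{2}$ ($J{\left(q \right)} = q^{2} - 29 = -29 + q^{2}$)
$- 14 \left(-9 + T\right) J{\left(-86 \right)} = - 14 \left(-9 - 5\right) \left(-29 + \left(-86\right)^{2}\right) = \left(-14\right) \left(-14\right) \left(-29 + 7396\right) = 196 \cdot 7367 = 1443932$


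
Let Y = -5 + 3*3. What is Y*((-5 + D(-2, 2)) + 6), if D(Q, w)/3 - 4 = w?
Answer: 76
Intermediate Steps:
D(Q, w) = 12 + 3*w
Y = 4 (Y = -5 + 9 = 4)
Y*((-5 + D(-2, 2)) + 6) = 4*((-5 + (12 + 3*2)) + 6) = 4*((-5 + (12 + 6)) + 6) = 4*((-5 + 18) + 6) = 4*(13 + 6) = 4*19 = 76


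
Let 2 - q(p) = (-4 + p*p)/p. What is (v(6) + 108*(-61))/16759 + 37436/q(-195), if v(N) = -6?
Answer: 122087753046/643729949 ≈ 189.66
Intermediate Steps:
q(p) = 2 - (-4 + p²)/p (q(p) = 2 - (-4 + p*p)/p = 2 - (-4 + p²)/p)
(v(6) + 108*(-61))/16759 + 37436/q(-195) = (-6 + 108*(-61))/16759 + 37436/(2 - 1*(-195) + 4/(-195)) = (-6 - 6588)*(1/16759) + 37436/(2 + 195 + 4*(-1/195)) = -6594*1/16759 + 37436/(2 + 195 - 4/195) = -6594/16759 + 37436/(38411/195) = -6594/16759 + 37436*(195/38411) = -6594/16759 + 7300020/38411 = 122087753046/643729949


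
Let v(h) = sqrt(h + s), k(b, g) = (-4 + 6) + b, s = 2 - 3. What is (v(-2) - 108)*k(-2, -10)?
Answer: 0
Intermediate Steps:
s = -1
k(b, g) = 2 + b
v(h) = sqrt(-1 + h) (v(h) = sqrt(h - 1) = sqrt(-1 + h))
(v(-2) - 108)*k(-2, -10) = (sqrt(-1 - 2) - 108)*(2 - 2) = (sqrt(-3) - 108)*0 = (I*sqrt(3) - 108)*0 = (-108 + I*sqrt(3))*0 = 0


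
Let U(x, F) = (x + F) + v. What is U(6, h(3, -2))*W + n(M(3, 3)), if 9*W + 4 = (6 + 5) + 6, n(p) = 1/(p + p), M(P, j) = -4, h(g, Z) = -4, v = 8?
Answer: 1031/72 ≈ 14.319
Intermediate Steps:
U(x, F) = 8 + F + x (U(x, F) = (x + F) + 8 = (F + x) + 8 = 8 + F + x)
n(p) = 1/(2*p)
W = 13/9 (W = -4/9 + ((6 + 5) + 6)/9 = -4/9 + (11 + 6)/9 = -4/9 + (⅑)*17 = -4/9 + 17/9 = 13/9 ≈ 1.4444)
U(6, h(3, -2))*W + n(M(3, 3)) = (8 - 4 + 6)*(13/9) + (½)/(-4) = 10*(13/9) + (½)*(-¼) = 130/9 - ⅛ = 1031/72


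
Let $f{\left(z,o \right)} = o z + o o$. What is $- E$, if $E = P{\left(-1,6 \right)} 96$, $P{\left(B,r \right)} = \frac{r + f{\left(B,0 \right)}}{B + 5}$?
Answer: $-144$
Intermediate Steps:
$f{\left(z,o \right)} = o^{2} + o z$ ($f{\left(z,o \right)} = o z + o^{2} = o^{2} + o z$)
$P{\left(B,r \right)} = \frac{r}{5 + B}$ ($P{\left(B,r \right)} = \frac{r + 0 \left(0 + B\right)}{B + 5} = \frac{r + 0 B}{5 + B} = \frac{r + 0}{5 + B} = \frac{r}{5 + B}$)
$E = 144$ ($E = \frac{6}{5 - 1} \cdot 96 = \frac{6}{4} \cdot 96 = 6 \cdot \frac{1}{4} \cdot 96 = \frac{3}{2} \cdot 96 = 144$)
$- E = \left(-1\right) 144 = -144$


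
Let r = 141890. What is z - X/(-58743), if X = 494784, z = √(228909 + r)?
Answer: 54976/6527 + √370799 ≈ 617.36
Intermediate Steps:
z = √370799 (z = √(228909 + 141890) = √370799 ≈ 608.93)
z - X/(-58743) = √370799 - 494784/(-58743) = √370799 - 494784*(-1)/58743 = √370799 - 1*(-54976/6527) = √370799 + 54976/6527 = 54976/6527 + √370799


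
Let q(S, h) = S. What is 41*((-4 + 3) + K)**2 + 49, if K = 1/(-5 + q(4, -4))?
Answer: 213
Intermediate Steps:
K = -1 (K = 1/(-5 + 4) = 1/(-1) = -1)
41*((-4 + 3) + K)**2 + 49 = 41*((-4 + 3) - 1)**2 + 49 = 41*(-1 - 1)**2 + 49 = 41*(-2)**2 + 49 = 41*4 + 49 = 164 + 49 = 213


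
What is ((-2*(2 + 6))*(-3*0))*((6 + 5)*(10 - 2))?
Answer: 0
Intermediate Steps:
((-2*(2 + 6))*(-3*0))*((6 + 5)*(10 - 2)) = (-2*8*0)*(11*8) = -16*0*88 = 0*88 = 0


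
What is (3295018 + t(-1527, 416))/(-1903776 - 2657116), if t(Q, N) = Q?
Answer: -3293491/4560892 ≈ -0.72212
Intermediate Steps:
(3295018 + t(-1527, 416))/(-1903776 - 2657116) = (3295018 - 1527)/(-1903776 - 2657116) = 3293491/(-4560892) = 3293491*(-1/4560892) = -3293491/4560892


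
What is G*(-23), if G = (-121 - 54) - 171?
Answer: 7958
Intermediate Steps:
G = -346 (G = -175 - 171 = -346)
G*(-23) = -346*(-23) = 7958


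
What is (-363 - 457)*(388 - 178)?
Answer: -172200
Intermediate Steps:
(-363 - 457)*(388 - 178) = -820*210 = -172200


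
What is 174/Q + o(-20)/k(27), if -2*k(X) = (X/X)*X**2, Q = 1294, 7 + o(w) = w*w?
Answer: -148373/157221 ≈ -0.94372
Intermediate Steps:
o(w) = -7 + w**2 (o(w) = -7 + w*w = -7 + w**2)
k(X) = -X**2/2 (k(X) = -X/X*X**2/2 = -X**2/2)
174/Q + o(-20)/k(27) = 174/1294 + (-7 + (-20)**2)/((-1/2*27**2)) = 174*(1/1294) + (-7 + 400)/((-1/2*729)) = 87/647 + 393/(-729/2) = 87/647 + 393*(-2/729) = 87/647 - 262/243 = -148373/157221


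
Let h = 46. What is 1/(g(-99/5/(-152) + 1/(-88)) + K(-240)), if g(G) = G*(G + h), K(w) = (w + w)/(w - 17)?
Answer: 4490406800/33009965433 ≈ 0.13603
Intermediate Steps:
K(w) = 2*w/(-17 + w) (K(w) = (2*w)/(-17 + w) = 2*w/(-17 + w))
g(G) = G*(46 + G) (g(G) = G*(G + 46) = G*(46 + G))
1/(g(-99/5/(-152) + 1/(-88)) + K(-240)) = 1/((-99/5/(-152) + 1/(-88))*(46 + (-99/5/(-152) + 1/(-88))) + 2*(-240)/(-17 - 240)) = 1/((-99*⅕*(-1/152) + 1*(-1/88))*(46 + (-99*⅕*(-1/152) + 1*(-1/88))) + 2*(-240)/(-257)) = 1/((-99/5*(-1/152) - 1/88)*(46 + (-99/5*(-1/152) - 1/88)) + 2*(-240)*(-1/257)) = 1/((99/760 - 1/88)*(46 + (99/760 - 1/88)) + 480/257) = 1/(497*(46 + 497/4180)/4180 + 480/257) = 1/((497/4180)*(192777/4180) + 480/257) = 1/(95810169/17472400 + 480/257) = 1/(33009965433/4490406800) = 4490406800/33009965433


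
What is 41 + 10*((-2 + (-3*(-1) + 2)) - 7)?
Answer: 1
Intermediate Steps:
41 + 10*((-2 + (-3*(-1) + 2)) - 7) = 41 + 10*((-2 + (3 + 2)) - 7) = 41 + 10*((-2 + 5) - 7) = 41 + 10*(3 - 7) = 41 + 10*(-4) = 41 - 40 = 1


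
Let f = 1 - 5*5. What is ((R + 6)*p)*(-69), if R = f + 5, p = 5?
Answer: 4485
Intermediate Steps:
f = -24 (f = 1 - 25 = -24)
R = -19 (R = -24 + 5 = -19)
((R + 6)*p)*(-69) = ((-19 + 6)*5)*(-69) = -13*5*(-69) = -65*(-69) = 4485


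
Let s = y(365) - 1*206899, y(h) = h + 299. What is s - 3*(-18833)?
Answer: -149736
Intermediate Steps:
y(h) = 299 + h
s = -206235 (s = (299 + 365) - 1*206899 = 664 - 206899 = -206235)
s - 3*(-18833) = -206235 - 3*(-18833) = -206235 - 1*(-56499) = -206235 + 56499 = -149736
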